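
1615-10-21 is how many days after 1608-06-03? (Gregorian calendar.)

2696

Jun 3, 1608 → Jun 3, 1609: 365 days.
Jun 3, 1609 → Jun 3, 1610: 365 days.
Jun 3, 1610 → Jun 3, 1611: 365 days.
Jun 3, 1611 → Jun 3, 1612: 366 days (Feb 29, 1612 is in that span).
Jun 3, 1612 → Jun 3, 1613: 365 days.
Jun 3, 1613 → Jun 3, 1614: 365 days.
Jun 3, 1614 → Jun 3, 1615: 365 days.
Jun 3, 1615 → Jul 3, 1615: 30 days (June has 30).
Jul 3, 1615 → Aug 3, 1615: 31 days (July has 31).
Aug 3, 1615 → Sep 3, 1615: 31 days (August has 31).
Sep 3, 1615 → Oct 3, 1615: 30 days (September has 30).
Oct 3, 1615 → Oct 21, 1615: 18 days.
Total: 2696 days.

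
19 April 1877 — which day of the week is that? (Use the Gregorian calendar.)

Doomsday rule: the anchor day for the 1800s is Friday. For year 77: 77÷12 = 6 r 5, and 5÷4 = 1, so 6+5+1 = 12.
Friday + 12 ≡ Wednesday — that's 1877's doomsday.
In April the doomsday date is Apr 4.
Apr 19 is 15 days after Apr 4; 15 mod 7 = 1, so Wednesday + 1 = Thursday.

Thursday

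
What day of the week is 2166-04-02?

Wednesday

Doomsday rule: the anchor day for the 2100s is Sunday. For year 66: 66÷12 = 5 r 6, and 6÷4 = 1, so 5+6+1 = 12.
Sunday + 12 ≡ Friday — that's 2166's doomsday.
In April the doomsday date is Apr 4.
Apr 2 is 2 days before Apr 4; 2 mod 7 = 2, so Friday − 2 = Wednesday.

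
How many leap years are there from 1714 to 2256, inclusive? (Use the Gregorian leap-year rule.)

132

Multiples of 4 in [1714,2256]: 136.
Of those, multiples of 100: 5 (not leap unless ÷400).
Multiples of 400: 1.
Leap years = 136 − 5 + 1 = 132.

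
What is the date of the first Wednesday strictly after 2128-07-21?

July 28, 2128

Jul 21, 2128 is a Wednesday.
From Wednesday to the next Wednesday is 7 days.
Jul 21, 2128 + 7 = Jul 28, 2128.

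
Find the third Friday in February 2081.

February 21, 2081

February 1, 2081 is a Saturday.
The first Friday is therefore February 7 (6 days later).
The third Friday is 7 + 2×7 = February 21.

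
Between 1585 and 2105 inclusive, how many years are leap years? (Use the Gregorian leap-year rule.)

126

Multiples of 4 in [1585,2105]: 130.
Of those, multiples of 100: 6 (not leap unless ÷400).
Multiples of 400: 2.
Leap years = 130 − 6 + 2 = 126.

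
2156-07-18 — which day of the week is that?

Sunday

Doomsday rule: the anchor day for the 2100s is Sunday. For year 56: 56÷12 = 4 r 8, and 8÷4 = 2, so 4+8+2 = 14.
Sunday + 14 ≡ Sunday — that's 2156's doomsday.
In July the doomsday date is Jul 11.
Jul 18 is 7 days after Jul 11; 7 mod 7 = 0, so Sunday + 0 = Sunday.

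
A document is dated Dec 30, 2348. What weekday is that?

Doomsday rule: the anchor day for the 2300s is Wednesday. For year 48: 48÷12 = 4 r 0, and 0÷4 = 0, so 4+0+0 = 4.
Wednesday + 4 ≡ Sunday — that's 2348's doomsday.
In December the doomsday date is Dec 12.
Dec 30 is 18 days after Dec 12; 18 mod 7 = 4, so Sunday + 4 = Thursday.

Thursday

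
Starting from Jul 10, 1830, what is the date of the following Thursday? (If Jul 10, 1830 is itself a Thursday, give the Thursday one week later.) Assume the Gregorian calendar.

July 15, 1830

Jul 10, 1830 is a Saturday.
From Saturday to the next Thursday is 5 days.
Jul 10, 1830 + 5 = Jul 15, 1830.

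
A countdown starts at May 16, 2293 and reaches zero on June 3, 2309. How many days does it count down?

5861

May 16, 2293 → May 16, 2294: 365 days.
May 16, 2294 → May 16, 2295: 365 days.
May 16, 2295 → May 16, 2296: 366 days (Feb 29, 2296 is in that span).
May 16, 2296 → May 16, 2297: 365 days.
May 16, 2297 → May 16, 2298: 365 days.
May 16, 2298 → May 16, 2299: 365 days.
May 16, 2299 → May 16, 2300: 365 days.
May 16, 2300 → May 16, 2301: 365 days.
May 16, 2301 → May 16, 2302: 365 days.
May 16, 2302 → May 16, 2303: 365 days.
May 16, 2303 → May 16, 2304: 366 days (Feb 29, 2304 is in that span).
May 16, 2304 → May 16, 2305: 365 days.
May 16, 2305 → May 16, 2306: 365 days.
May 16, 2306 → May 16, 2307: 365 days.
May 16, 2307 → May 16, 2308: 366 days (Feb 29, 2308 is in that span).
May 16, 2308 → Jun 16, 2308: 31 days (May has 31).
Jun 16, 2308 → Jul 16, 2308: 30 days (June has 30).
Jul 16, 2308 → Aug 16, 2308: 31 days (July has 31).
Aug 16, 2308 → Sep 16, 2308: 31 days (August has 31).
Sep 16, 2308 → Oct 16, 2308: 30 days (September has 30).
Oct 16, 2308 → Nov 16, 2308: 31 days (October has 31).
Nov 16, 2308 → Dec 16, 2308: 30 days (November has 30).
Dec 16, 2308 → Jan 16, 2309: 31 days (December has 31).
Jan 16, 2309 → Feb 16, 2309: 31 days (January has 31).
Feb 16, 2309 → Mar 16, 2309: 28 days (February has 28).
Mar 16, 2309 → Apr 16, 2309: 31 days (March has 31).
Apr 16, 2309 → May 16, 2309: 30 days (April has 30).
May 16, 2309 → Jun 3, 2309: 18 days.
Total: 5861 days.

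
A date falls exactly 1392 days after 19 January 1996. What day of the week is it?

Thursday

First find the weekday of Jan 19, 1996. Doomsday rule: the anchor day for the 1900s is Wednesday. For year 96: 96÷12 = 8 r 0, and 0÷4 = 0, so 8+0+0 = 8.
Wednesday + 8 ≡ Thursday — that's 1996's doomsday.
In January the doomsday date is Jan 4 (1996 is a leap year (divisible by 4)).
Jan 19 is 15 days after Jan 4; 15 mod 7 = 1, so Thursday + 1 = Friday.
1392 mod 7 = 6, so 1392 days after a Friday is Friday + 6 = Thursday.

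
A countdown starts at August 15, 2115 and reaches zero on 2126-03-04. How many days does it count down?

Aug 15, 2115 → Aug 15, 2116: 366 days (Feb 29, 2116 is in that span).
Aug 15, 2116 → Aug 15, 2117: 365 days.
Aug 15, 2117 → Aug 15, 2118: 365 days.
Aug 15, 2118 → Aug 15, 2119: 365 days.
Aug 15, 2119 → Aug 15, 2120: 366 days (Feb 29, 2120 is in that span).
Aug 15, 2120 → Aug 15, 2121: 365 days.
Aug 15, 2121 → Aug 15, 2122: 365 days.
Aug 15, 2122 → Aug 15, 2123: 365 days.
Aug 15, 2123 → Aug 15, 2124: 366 days (Feb 29, 2124 is in that span).
Aug 15, 2124 → Aug 15, 2125: 365 days.
Aug 15, 2125 → Sep 15, 2125: 31 days (August has 31).
Sep 15, 2125 → Oct 15, 2125: 30 days (September has 30).
Oct 15, 2125 → Nov 15, 2125: 31 days (October has 31).
Nov 15, 2125 → Dec 15, 2125: 30 days (November has 30).
Dec 15, 2125 → Jan 15, 2126: 31 days (December has 31).
Jan 15, 2126 → Feb 15, 2126: 31 days (January has 31).
Feb 15, 2126 → Mar 4, 2126: 17 days.
Total: 3854 days.

3854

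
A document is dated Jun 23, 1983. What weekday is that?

Thursday

January 1, 1983 is a Saturday.
Jan 1, 1983 → Feb 1, 1983: 31 days (January has 31).
Feb 1, 1983 → Mar 1, 1983: 28 days (February has 28).
Mar 1, 1983 → Apr 1, 1983: 31 days (March has 31).
Apr 1, 1983 → May 1, 1983: 30 days (April has 30).
May 1, 1983 → Jun 1, 1983: 31 days (May has 31).
Jun 1, 1983 → Jun 23, 1983: 22 days.
Total: 173 days.
173 mod 7 = 5, so Saturday + 5 = Thursday.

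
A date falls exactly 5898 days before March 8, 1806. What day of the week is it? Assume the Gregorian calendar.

Tuesday

Mar 8, 1806 is a Saturday.
5898 mod 7 = 4, so 5898 days before a Saturday is Saturday − 4 = Tuesday.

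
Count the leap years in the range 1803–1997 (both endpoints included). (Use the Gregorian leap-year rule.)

Multiples of 4 in [1803,1997]: 49.
Of those, multiples of 100: 1 (not leap unless ÷400).
Multiples of 400: 0.
Leap years = 49 − 1 + 0 = 48.

48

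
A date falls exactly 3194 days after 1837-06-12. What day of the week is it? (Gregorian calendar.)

Wednesday

First find the weekday of Jun 12, 1837. Doomsday rule: the anchor day for the 1800s is Friday. For year 37: 37÷12 = 3 r 1, and 1÷4 = 0, so 3+1+0 = 4.
Friday + 4 ≡ Tuesday — that's 1837's doomsday.
In June the doomsday date is Jun 6.
Jun 12 is 6 days after Jun 6; 6 mod 7 = 6, so Tuesday + 6 = Monday.
3194 mod 7 = 2, so 3194 days after a Monday is Monday + 2 = Wednesday.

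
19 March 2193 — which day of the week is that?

Tuesday

January 1, 2193 is a Tuesday.
Jan 1, 2193 → Feb 1, 2193: 31 days (January has 31).
Feb 1, 2193 → Mar 1, 2193: 28 days (February has 28).
Mar 1, 2193 → Mar 19, 2193: 18 days.
Total: 77 days.
77 mod 7 = 0, so Tuesday + 0 = Tuesday.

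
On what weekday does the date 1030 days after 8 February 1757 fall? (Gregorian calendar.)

Wednesday

Feb 8, 1757 is a Tuesday.
1030 mod 7 = 1, so 1030 days after a Tuesday is Tuesday + 1 = Wednesday.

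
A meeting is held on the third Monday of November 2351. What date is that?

November 1, 2351 is a Thursday.
The first Monday is therefore November 5 (4 days later).
The third Monday is 5 + 2×7 = November 19.

November 19, 2351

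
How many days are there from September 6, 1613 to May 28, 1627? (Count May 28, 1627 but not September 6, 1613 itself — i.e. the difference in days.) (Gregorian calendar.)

5012

Sep 6, 1613 → Sep 6, 1614: 365 days.
Sep 6, 1614 → Sep 6, 1615: 365 days.
Sep 6, 1615 → Sep 6, 1616: 366 days (Feb 29, 1616 is in that span).
Sep 6, 1616 → Sep 6, 1617: 365 days.
Sep 6, 1617 → Sep 6, 1618: 365 days.
Sep 6, 1618 → Sep 6, 1619: 365 days.
Sep 6, 1619 → Sep 6, 1620: 366 days (Feb 29, 1620 is in that span).
Sep 6, 1620 → Sep 6, 1621: 365 days.
Sep 6, 1621 → Sep 6, 1622: 365 days.
Sep 6, 1622 → Sep 6, 1623: 365 days.
Sep 6, 1623 → Sep 6, 1624: 366 days (Feb 29, 1624 is in that span).
Sep 6, 1624 → Sep 6, 1625: 365 days.
Sep 6, 1625 → Sep 6, 1626: 365 days.
Sep 6, 1626 → Oct 6, 1626: 30 days (September has 30).
Oct 6, 1626 → Nov 6, 1626: 31 days (October has 31).
Nov 6, 1626 → Dec 6, 1626: 30 days (November has 30).
Dec 6, 1626 → Jan 6, 1627: 31 days (December has 31).
Jan 6, 1627 → Feb 6, 1627: 31 days (January has 31).
Feb 6, 1627 → Mar 6, 1627: 28 days (February has 28).
Mar 6, 1627 → Apr 6, 1627: 31 days (March has 31).
Apr 6, 1627 → May 6, 1627: 30 days (April has 30).
May 6, 1627 → May 28, 1627: 22 days.
Total: 5012 days.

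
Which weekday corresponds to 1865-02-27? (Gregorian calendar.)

Monday

Doomsday rule: the anchor day for the 1800s is Friday. For year 65: 65÷12 = 5 r 5, and 5÷4 = 1, so 5+5+1 = 11.
Friday + 11 ≡ Tuesday — that's 1865's doomsday.
In February the doomsday date is Feb 28 (1865 is not a leap year).
Feb 27 is 1 day before Feb 28; 1 mod 7 = 1, so Tuesday − 1 = Monday.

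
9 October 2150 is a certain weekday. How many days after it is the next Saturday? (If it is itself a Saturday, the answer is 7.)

1

Oct 9, 2150 is a Friday.
From Friday to the next Saturday is 1 day.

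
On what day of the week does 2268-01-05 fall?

Sunday

Doomsday rule: the anchor day for the 2200s is Friday. For year 68: 68÷12 = 5 r 8, and 8÷4 = 2, so 5+8+2 = 15.
Friday + 15 ≡ Saturday — that's 2268's doomsday.
In January the doomsday date is Jan 4 (2268 is a leap year (divisible by 4)).
Jan 5 is 1 day after Jan 4; 1 mod 7 = 1, so Saturday + 1 = Sunday.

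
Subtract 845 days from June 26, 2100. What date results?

March 3, 2098

−365 (one year) → Jun 26, 2099 (480 left).
−365 (one year) → Jun 26, 2098 (115 left).
−26 → May 31, 2098 (end of May, 31 days; 89 left).
−31 → Apr 30, 2098 (end of Apr, 30 days; 58 left).
−30 → Mar 31, 2098 (end of Mar, 31 days; 28 left).
−28 → Mar 3, 2098.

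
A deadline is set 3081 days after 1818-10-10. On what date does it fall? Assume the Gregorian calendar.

+365 (one year) → Oct 10, 1819 (2716 left).
+366 (one year; includes Feb 29, 1820) → Oct 10, 1820 (2350 left).
+365 (one year) → Oct 10, 1821 (1985 left).
+365 (one year) → Oct 10, 1822 (1620 left).
+365 (one year) → Oct 10, 1823 (1255 left).
+366 (one year; includes Feb 29, 1824) → Oct 10, 1824 (889 left).
+365 (one year) → Oct 10, 1825 (524 left).
+365 (one year) → Oct 10, 1826 (159 left).
Oct has 31 days: +22 → Nov 1, 1826 (137 left).
Nov has 30 days: +30 → Dec 1, 1826 (107 left).
Dec has 31 days: +31 → Jan 1, 1827 (76 left).
Jan has 31 days: +31 → Feb 1, 1827 (45 left).
Feb has 28 days: +28 → Mar 1, 1827 (17 left).
+17 → Mar 18, 1827.

March 18, 1827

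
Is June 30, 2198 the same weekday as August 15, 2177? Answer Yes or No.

From Aug 15, 2177 to Jun 30, 2198 is 7624 days.
7624 mod 7 = 1, so they are different weekdays.
(Aug 15, 2177 is a Friday; Jun 30, 2198 is a Saturday.)

No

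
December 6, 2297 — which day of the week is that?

Monday

Doomsday rule: the anchor day for the 2200s is Friday. For year 97: 97÷12 = 8 r 1, and 1÷4 = 0, so 8+1+0 = 9.
Friday + 9 ≡ Sunday — that's 2297's doomsday.
In December the doomsday date is Dec 12.
Dec 6 is 6 days before Dec 12; 6 mod 7 = 6, so Sunday − 6 = Monday.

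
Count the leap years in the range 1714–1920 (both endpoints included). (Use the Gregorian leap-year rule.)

50

Multiples of 4 in [1714,1920]: 52.
Of those, multiples of 100: 2 (not leap unless ÷400).
Multiples of 400: 0.
Leap years = 52 − 2 + 0 = 50.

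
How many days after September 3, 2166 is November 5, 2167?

Sep 3, 2166 → Sep 3, 2167: 365 days.
Sep 3, 2167 → Oct 3, 2167: 30 days (September has 30).
Oct 3, 2167 → Nov 3, 2167: 31 days (October has 31).
Nov 3, 2167 → Nov 5, 2167: 2 days.
Total: 428 days.

428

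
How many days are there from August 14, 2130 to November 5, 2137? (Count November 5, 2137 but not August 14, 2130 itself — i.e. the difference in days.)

2640

Aug 14, 2130 → Aug 14, 2131: 365 days.
Aug 14, 2131 → Aug 14, 2132: 366 days (Feb 29, 2132 is in that span).
Aug 14, 2132 → Aug 14, 2133: 365 days.
Aug 14, 2133 → Aug 14, 2134: 365 days.
Aug 14, 2134 → Aug 14, 2135: 365 days.
Aug 14, 2135 → Aug 14, 2136: 366 days (Feb 29, 2136 is in that span).
Aug 14, 2136 → Aug 14, 2137: 365 days.
Aug 14, 2137 → Sep 14, 2137: 31 days (August has 31).
Sep 14, 2137 → Oct 14, 2137: 30 days (September has 30).
Oct 14, 2137 → Nov 5, 2137: 22 days.
Total: 2640 days.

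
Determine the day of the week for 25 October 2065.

Sunday

Doomsday rule: the anchor day for the 2000s is Tuesday. For year 65: 65÷12 = 5 r 5, and 5÷4 = 1, so 5+5+1 = 11.
Tuesday + 11 ≡ Saturday — that's 2065's doomsday.
In October the doomsday date is Oct 10.
Oct 25 is 15 days after Oct 10; 15 mod 7 = 1, so Saturday + 1 = Sunday.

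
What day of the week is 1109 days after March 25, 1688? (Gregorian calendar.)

Mar 25, 1688 is a Thursday.
1109 mod 7 = 3, so 1109 days after a Thursday is Thursday + 3 = Sunday.

Sunday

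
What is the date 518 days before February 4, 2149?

September 5, 2147

−366 (one year; includes Feb 29, 2148) → Feb 4, 2148 (152 left).
−4 → Jan 31, 2148 (end of Jan, 31 days; 148 left).
−31 → Dec 31, 2147 (end of Dec, 31 days; 117 left).
−31 → Nov 30, 2147 (end of Nov, 30 days; 86 left).
−30 → Oct 31, 2147 (end of Oct, 31 days; 56 left).
−31 → Sep 30, 2147 (end of Sep, 30 days; 25 left).
−25 → Sep 5, 2147.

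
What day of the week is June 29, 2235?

Monday

Doomsday rule: the anchor day for the 2200s is Friday. For year 35: 35÷12 = 2 r 11, and 11÷4 = 2, so 2+11+2 = 15.
Friday + 15 ≡ Saturday — that's 2235's doomsday.
In June the doomsday date is Jun 6.
Jun 29 is 23 days after Jun 6; 23 mod 7 = 2, so Saturday + 2 = Monday.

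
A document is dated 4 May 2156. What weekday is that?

Doomsday rule: the anchor day for the 2100s is Sunday. For year 56: 56÷12 = 4 r 8, and 8÷4 = 2, so 4+8+2 = 14.
Sunday + 14 ≡ Sunday — that's 2156's doomsday.
In May the doomsday date is May 9.
May 4 is 5 days before May 9; 5 mod 7 = 5, so Sunday − 5 = Tuesday.

Tuesday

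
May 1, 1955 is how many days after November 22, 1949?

Nov 22, 1949 → Nov 22, 1950: 365 days.
Nov 22, 1950 → Nov 22, 1951: 365 days.
Nov 22, 1951 → Nov 22, 1952: 366 days (Feb 29, 1952 is in that span).
Nov 22, 1952 → Nov 22, 1953: 365 days.
Nov 22, 1953 → Nov 22, 1954: 365 days.
Nov 22, 1954 → Dec 22, 1954: 30 days (November has 30).
Dec 22, 1954 → Jan 22, 1955: 31 days (December has 31).
Jan 22, 1955 → Feb 22, 1955: 31 days (January has 31).
Feb 22, 1955 → Mar 22, 1955: 28 days (February has 28).
Mar 22, 1955 → Apr 22, 1955: 31 days (March has 31).
Apr 22, 1955 → May 1, 1955: 9 days.
Total: 1986 days.

1986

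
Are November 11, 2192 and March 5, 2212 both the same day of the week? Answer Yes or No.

No

From Nov 11, 2192 to Mar 5, 2212 is 7053 days.
7053 mod 7 = 4, so they are different weekdays.
(Nov 11, 2192 is a Sunday; Mar 5, 2212 is a Thursday.)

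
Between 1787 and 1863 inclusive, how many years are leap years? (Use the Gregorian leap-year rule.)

Multiples of 4 in [1787,1863]: 19.
Of those, multiples of 100: 1 (not leap unless ÷400).
Multiples of 400: 0.
Leap years = 19 − 1 + 0 = 18.

18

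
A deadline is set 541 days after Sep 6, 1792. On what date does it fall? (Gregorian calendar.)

March 1, 1794

+365 (one year) → Sep 6, 1793 (176 left).
Sep has 30 days: +25 → Oct 1, 1793 (151 left).
Oct has 31 days: +31 → Nov 1, 1793 (120 left).
Nov has 30 days: +30 → Dec 1, 1793 (90 left).
Dec has 31 days: +31 → Jan 1, 1794 (59 left).
Jan has 31 days: +31 → Feb 1, 1794 (28 left).
Feb has 28 days: +28 → Mar 1, 1794 (0 left).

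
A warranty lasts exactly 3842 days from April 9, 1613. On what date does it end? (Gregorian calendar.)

+365 (one year) → Apr 9, 1614 (3477 left).
+365 (one year) → Apr 9, 1615 (3112 left).
+366 (one year; includes Feb 29, 1616) → Apr 9, 1616 (2746 left).
+365 (one year) → Apr 9, 1617 (2381 left).
+365 (one year) → Apr 9, 1618 (2016 left).
+365 (one year) → Apr 9, 1619 (1651 left).
+366 (one year; includes Feb 29, 1620) → Apr 9, 1620 (1285 left).
+365 (one year) → Apr 9, 1621 (920 left).
+365 (one year) → Apr 9, 1622 (555 left).
+365 (one year) → Apr 9, 1623 (190 left).
Apr has 30 days: +22 → May 1, 1623 (168 left).
May has 31 days: +31 → Jun 1, 1623 (137 left).
Jun has 30 days: +30 → Jul 1, 1623 (107 left).
Jul has 31 days: +31 → Aug 1, 1623 (76 left).
Aug has 31 days: +31 → Sep 1, 1623 (45 left).
Sep has 30 days: +30 → Oct 1, 1623 (15 left).
+15 → Oct 16, 1623.

October 16, 1623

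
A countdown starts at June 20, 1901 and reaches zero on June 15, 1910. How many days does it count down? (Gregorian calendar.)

3282

Jun 20, 1901 → Jun 20, 1902: 365 days.
Jun 20, 1902 → Jun 20, 1903: 365 days.
Jun 20, 1903 → Jun 20, 1904: 366 days (Feb 29, 1904 is in that span).
Jun 20, 1904 → Jun 20, 1905: 365 days.
Jun 20, 1905 → Jun 20, 1906: 365 days.
Jun 20, 1906 → Jun 20, 1907: 365 days.
Jun 20, 1907 → Jun 20, 1908: 366 days (Feb 29, 1908 is in that span).
Jun 20, 1908 → Jun 20, 1909: 365 days.
Jun 20, 1909 → Jul 20, 1909: 30 days (June has 30).
Jul 20, 1909 → Aug 20, 1909: 31 days (July has 31).
Aug 20, 1909 → Sep 20, 1909: 31 days (August has 31).
Sep 20, 1909 → Oct 20, 1909: 30 days (September has 30).
Oct 20, 1909 → Nov 20, 1909: 31 days (October has 31).
Nov 20, 1909 → Dec 20, 1909: 30 days (November has 30).
Dec 20, 1909 → Jan 20, 1910: 31 days (December has 31).
Jan 20, 1910 → Feb 20, 1910: 31 days (January has 31).
Feb 20, 1910 → Mar 20, 1910: 28 days (February has 28).
Mar 20, 1910 → Apr 20, 1910: 31 days (March has 31).
Apr 20, 1910 → May 20, 1910: 30 days (April has 30).
May 20, 1910 → Jun 15, 1910: 26 days.
Total: 3282 days.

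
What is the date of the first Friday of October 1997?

October 1, 1997 is a Wednesday.
The first Friday is therefore October 3 (2 days later).

October 3, 1997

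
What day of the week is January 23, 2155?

Thursday

Doomsday rule: the anchor day for the 2100s is Sunday. For year 55: 55÷12 = 4 r 7, and 7÷4 = 1, so 4+7+1 = 12.
Sunday + 12 ≡ Friday — that's 2155's doomsday.
In January the doomsday date is Jan 3 (2155 is not a leap year).
Jan 23 is 20 days after Jan 3; 20 mod 7 = 6, so Friday + 6 = Thursday.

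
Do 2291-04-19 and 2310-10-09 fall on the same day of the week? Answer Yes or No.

From Apr 19, 2291 to Oct 9, 2310 is 7112 days.
7112 mod 7 = 0, so they are the same weekday.
(Apr 19, 2291 is a Sunday; Oct 9, 2310 is a Sunday.)

Yes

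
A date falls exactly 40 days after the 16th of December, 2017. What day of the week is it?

Thursday

Dec 16, 2017 is a Saturday.
40 mod 7 = 5, so 40 days after a Saturday is Saturday + 5 = Thursday.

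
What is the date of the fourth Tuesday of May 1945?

May 1, 1945 is a Tuesday.
The first Tuesday is therefore May 1 (same day).
The fourth Tuesday is 1 + 3×7 = May 22.

May 22, 1945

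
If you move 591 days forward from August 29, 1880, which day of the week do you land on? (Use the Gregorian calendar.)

Wednesday

Aug 29, 1880 is a Sunday.
591 mod 7 = 3, so 591 days after a Sunday is Sunday + 3 = Wednesday.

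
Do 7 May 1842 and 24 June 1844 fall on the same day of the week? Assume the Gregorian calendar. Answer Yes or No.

From May 7, 1842 to Jun 24, 1844 is 779 days.
779 mod 7 = 2, so they are different weekdays.
(May 7, 1842 is a Saturday; Jun 24, 1844 is a Monday.)

No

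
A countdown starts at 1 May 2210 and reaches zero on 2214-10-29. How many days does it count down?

May 1, 2210 → May 1, 2211: 365 days.
May 1, 2211 → May 1, 2212: 366 days (Feb 29, 2212 is in that span).
May 1, 2212 → May 1, 2213: 365 days.
May 1, 2213 → May 1, 2214: 365 days.
May 1, 2214 → Jun 1, 2214: 31 days (May has 31).
Jun 1, 2214 → Jul 1, 2214: 30 days (June has 30).
Jul 1, 2214 → Aug 1, 2214: 31 days (July has 31).
Aug 1, 2214 → Sep 1, 2214: 31 days (August has 31).
Sep 1, 2214 → Oct 1, 2214: 30 days (September has 30).
Oct 1, 2214 → Oct 29, 2214: 28 days.
Total: 1642 days.

1642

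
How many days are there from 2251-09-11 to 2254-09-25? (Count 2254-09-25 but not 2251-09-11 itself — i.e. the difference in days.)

Sep 11, 2251 → Sep 11, 2252: 366 days (Feb 29, 2252 is in that span).
Sep 11, 2252 → Sep 11, 2253: 365 days.
Sep 11, 2253 → Oct 11, 2253: 30 days (September has 30).
Oct 11, 2253 → Nov 11, 2253: 31 days (October has 31).
Nov 11, 2253 → Dec 11, 2253: 30 days (November has 30).
Dec 11, 2253 → Jan 11, 2254: 31 days (December has 31).
Jan 11, 2254 → Feb 11, 2254: 31 days (January has 31).
Feb 11, 2254 → Mar 11, 2254: 28 days (February has 28).
Mar 11, 2254 → Apr 11, 2254: 31 days (March has 31).
Apr 11, 2254 → May 11, 2254: 30 days (April has 30).
May 11, 2254 → Jun 11, 2254: 31 days (May has 31).
Jun 11, 2254 → Jul 11, 2254: 30 days (June has 30).
Jul 11, 2254 → Aug 11, 2254: 31 days (July has 31).
Aug 11, 2254 → Sep 11, 2254: 31 days (August has 31).
Sep 11, 2254 → Sep 25, 2254: 14 days.
Total: 1110 days.

1110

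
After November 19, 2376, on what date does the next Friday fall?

November 26, 2376

Nov 19, 2376 is a Friday.
From Friday to the next Friday is 7 days.
Nov 19, 2376 + 7 = Nov 26, 2376.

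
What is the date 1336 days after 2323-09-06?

+366 (one year; includes Feb 29, 2324) → Sep 6, 2324 (970 left).
+365 (one year) → Sep 6, 2325 (605 left).
+365 (one year) → Sep 6, 2326 (240 left).
Sep has 30 days: +25 → Oct 1, 2326 (215 left).
Oct has 31 days: +31 → Nov 1, 2326 (184 left).
Nov has 30 days: +30 → Dec 1, 2326 (154 left).
Dec has 31 days: +31 → Jan 1, 2327 (123 left).
Jan has 31 days: +31 → Feb 1, 2327 (92 left).
Feb has 28 days: +28 → Mar 1, 2327 (64 left).
Mar has 31 days: +31 → Apr 1, 2327 (33 left).
Apr has 30 days: +30 → May 1, 2327 (3 left).
+3 → May 4, 2327.

May 4, 2327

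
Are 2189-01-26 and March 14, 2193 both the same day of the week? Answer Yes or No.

No

From Jan 26, 2189 to Mar 14, 2193 is 1508 days.
1508 mod 7 = 3, so they are different weekdays.
(Jan 26, 2189 is a Monday; Mar 14, 2193 is a Thursday.)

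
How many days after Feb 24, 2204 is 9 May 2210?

2266

Feb 24, 2204 → Feb 24, 2205: 366 days (Feb 29, 2204 is in that span).
Feb 24, 2205 → Feb 24, 2206: 365 days.
Feb 24, 2206 → Feb 24, 2207: 365 days.
Feb 24, 2207 → Feb 24, 2208: 365 days.
Feb 24, 2208 → Feb 24, 2209: 366 days (Feb 29, 2208 is in that span).
Feb 24, 2209 → Feb 24, 2210: 365 days.
Feb 24, 2210 → Mar 24, 2210: 28 days (February has 28).
Mar 24, 2210 → Apr 24, 2210: 31 days (March has 31).
Apr 24, 2210 → May 9, 2210: 15 days.
Total: 2266 days.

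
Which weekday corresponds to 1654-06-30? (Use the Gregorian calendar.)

Tuesday

Doomsday rule: the anchor day for the 1600s is Tuesday. For year 54: 54÷12 = 4 r 6, and 6÷4 = 1, so 4+6+1 = 11.
Tuesday + 11 ≡ Saturday — that's 1654's doomsday.
In June the doomsday date is Jun 6.
Jun 30 is 24 days after Jun 6; 24 mod 7 = 3, so Saturday + 3 = Tuesday.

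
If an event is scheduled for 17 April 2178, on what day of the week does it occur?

Friday

January 1, 2178 is a Thursday.
Jan 1, 2178 → Feb 1, 2178: 31 days (January has 31).
Feb 1, 2178 → Mar 1, 2178: 28 days (February has 28).
Mar 1, 2178 → Apr 1, 2178: 31 days (March has 31).
Apr 1, 2178 → Apr 17, 2178: 16 days.
Total: 106 days.
106 mod 7 = 1, so Thursday + 1 = Friday.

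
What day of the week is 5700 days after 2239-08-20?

Thursday

First find the weekday of Aug 20, 2239. Doomsday rule: the anchor day for the 2200s is Friday. For year 39: 39÷12 = 3 r 3, and 3÷4 = 0, so 3+3+0 = 6.
Friday + 6 ≡ Thursday — that's 2239's doomsday.
In August the doomsday date is Aug 8.
Aug 20 is 12 days after Aug 8; 12 mod 7 = 5, so Thursday + 5 = Tuesday.
5700 mod 7 = 2, so 5700 days after a Tuesday is Tuesday + 2 = Thursday.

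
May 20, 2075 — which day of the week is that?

Doomsday rule: the anchor day for the 2000s is Tuesday. For year 75: 75÷12 = 6 r 3, and 3÷4 = 0, so 6+3+0 = 9.
Tuesday + 9 ≡ Thursday — that's 2075's doomsday.
In May the doomsday date is May 9.
May 20 is 11 days after May 9; 11 mod 7 = 4, so Thursday + 4 = Monday.

Monday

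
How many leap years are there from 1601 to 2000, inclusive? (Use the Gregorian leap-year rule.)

Multiples of 4 in [1601,2000]: 100.
Of those, multiples of 100: 4 (not leap unless ÷400).
Multiples of 400: 1.
Leap years = 100 − 4 + 1 = 97.

97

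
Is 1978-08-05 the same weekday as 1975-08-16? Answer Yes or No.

From Aug 16, 1975 to Aug 5, 1978 is 1085 days.
1085 mod 7 = 0, so they are the same weekday.
(Aug 16, 1975 is a Saturday; Aug 5, 1978 is a Saturday.)

Yes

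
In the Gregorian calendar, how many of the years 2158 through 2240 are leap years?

Multiples of 4 in [2158,2240]: 21.
Of those, multiples of 100: 1 (not leap unless ÷400).
Multiples of 400: 0.
Leap years = 21 − 1 + 0 = 20.

20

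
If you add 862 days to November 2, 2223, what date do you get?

+366 (one year; includes Feb 29, 2224) → Nov 2, 2224 (496 left).
+365 (one year) → Nov 2, 2225 (131 left).
Nov has 30 days: +29 → Dec 1, 2225 (102 left).
Dec has 31 days: +31 → Jan 1, 2226 (71 left).
Jan has 31 days: +31 → Feb 1, 2226 (40 left).
Feb has 28 days: +28 → Mar 1, 2226 (12 left).
+12 → Mar 13, 2226.

March 13, 2226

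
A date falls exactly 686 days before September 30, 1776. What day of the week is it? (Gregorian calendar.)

First find the weekday of Sep 30, 1776. Doomsday rule: the anchor day for the 1700s is Sunday. For year 76: 76÷12 = 6 r 4, and 4÷4 = 1, so 6+4+1 = 11.
Sunday + 11 ≡ Thursday — that's 1776's doomsday.
In September the doomsday date is Sep 5.
Sep 30 is 25 days after Sep 5; 25 mod 7 = 4, so Thursday + 4 = Monday.
686 mod 7 = 0, so 686 days before a Monday is Monday − 0 = Monday.

Monday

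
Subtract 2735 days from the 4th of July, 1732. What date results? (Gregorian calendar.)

−366 (one year; includes Feb 29, 1732) → Jul 4, 1731 (2369 left).
−365 (one year) → Jul 4, 1730 (2004 left).
−365 (one year) → Jul 4, 1729 (1639 left).
−365 (one year) → Jul 4, 1728 (1274 left).
−366 (one year; includes Feb 29, 1728) → Jul 4, 1727 (908 left).
−365 (one year) → Jul 4, 1726 (543 left).
−365 (one year) → Jul 4, 1725 (178 left).
−4 → Jun 30, 1725 (end of Jun, 30 days; 174 left).
−30 → May 31, 1725 (end of May, 31 days; 144 left).
−31 → Apr 30, 1725 (end of Apr, 30 days; 113 left).
−30 → Mar 31, 1725 (end of Mar, 31 days; 83 left).
−31 → Feb 28, 1725 (end of Feb, 28 days; 52 left).
−28 → Jan 31, 1725 (end of Jan, 31 days; 24 left).
−24 → Jan 7, 1725.

January 7, 1725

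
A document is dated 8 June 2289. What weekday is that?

Saturday

Doomsday rule: the anchor day for the 2200s is Friday. For year 89: 89÷12 = 7 r 5, and 5÷4 = 1, so 7+5+1 = 13.
Friday + 13 ≡ Thursday — that's 2289's doomsday.
In June the doomsday date is Jun 6.
Jun 8 is 2 days after Jun 6; 2 mod 7 = 2, so Thursday + 2 = Saturday.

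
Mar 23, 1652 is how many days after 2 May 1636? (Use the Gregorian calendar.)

May 2, 1636 → May 2, 1637: 365 days.
May 2, 1637 → May 2, 1638: 365 days.
May 2, 1638 → May 2, 1639: 365 days.
May 2, 1639 → May 2, 1640: 366 days (Feb 29, 1640 is in that span).
May 2, 1640 → May 2, 1641: 365 days.
May 2, 1641 → May 2, 1642: 365 days.
May 2, 1642 → May 2, 1643: 365 days.
May 2, 1643 → May 2, 1644: 366 days (Feb 29, 1644 is in that span).
May 2, 1644 → May 2, 1645: 365 days.
May 2, 1645 → May 2, 1646: 365 days.
May 2, 1646 → May 2, 1647: 365 days.
May 2, 1647 → May 2, 1648: 366 days (Feb 29, 1648 is in that span).
May 2, 1648 → May 2, 1649: 365 days.
May 2, 1649 → May 2, 1650: 365 days.
May 2, 1650 → May 2, 1651: 365 days.
May 2, 1651 → Jun 2, 1651: 31 days (May has 31).
Jun 2, 1651 → Jul 2, 1651: 30 days (June has 30).
Jul 2, 1651 → Aug 2, 1651: 31 days (July has 31).
Aug 2, 1651 → Sep 2, 1651: 31 days (August has 31).
Sep 2, 1651 → Oct 2, 1651: 30 days (September has 30).
Oct 2, 1651 → Nov 2, 1651: 31 days (October has 31).
Nov 2, 1651 → Dec 2, 1651: 30 days (November has 30).
Dec 2, 1651 → Jan 2, 1652: 31 days (December has 31).
Jan 2, 1652 → Feb 2, 1652: 31 days (January has 31).
Feb 2, 1652 → Mar 2, 1652: 29 days (February has 29).
Mar 2, 1652 → Mar 23, 1652: 21 days.
Total: 5804 days.

5804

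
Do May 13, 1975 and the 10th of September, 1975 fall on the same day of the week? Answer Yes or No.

From May 13, 1975 to Sep 10, 1975 is 120 days.
120 mod 7 = 1, so they are different weekdays.
(May 13, 1975 is a Tuesday; Sep 10, 1975 is a Wednesday.)

No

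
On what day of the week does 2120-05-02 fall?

Thursday

Doomsday rule: the anchor day for the 2100s is Sunday. For year 20: 20÷12 = 1 r 8, and 8÷4 = 2, so 1+8+2 = 11.
Sunday + 11 ≡ Thursday — that's 2120's doomsday.
In May the doomsday date is May 9.
May 2 is 7 days before May 9; 7 mod 7 = 0, so Thursday − 0 = Thursday.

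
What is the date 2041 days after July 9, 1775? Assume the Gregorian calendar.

February 8, 1781

+366 (one year; includes Feb 29, 1776) → Jul 9, 1776 (1675 left).
+365 (one year) → Jul 9, 1777 (1310 left).
+365 (one year) → Jul 9, 1778 (945 left).
+365 (one year) → Jul 9, 1779 (580 left).
+366 (one year; includes Feb 29, 1780) → Jul 9, 1780 (214 left).
Jul has 31 days: +23 → Aug 1, 1780 (191 left).
Aug has 31 days: +31 → Sep 1, 1780 (160 left).
Sep has 30 days: +30 → Oct 1, 1780 (130 left).
Oct has 31 days: +31 → Nov 1, 1780 (99 left).
Nov has 30 days: +30 → Dec 1, 1780 (69 left).
Dec has 31 days: +31 → Jan 1, 1781 (38 left).
Jan has 31 days: +31 → Feb 1, 1781 (7 left).
+7 → Feb 8, 1781.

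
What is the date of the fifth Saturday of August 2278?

August 1, 2278 is a Thursday.
The first Saturday is therefore August 3 (2 days later).
The fifth Saturday is 3 + 4×7 = August 31.

August 31, 2278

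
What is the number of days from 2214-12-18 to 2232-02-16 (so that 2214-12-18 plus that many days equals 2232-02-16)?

Dec 18, 2214 → Dec 18, 2215: 365 days.
Dec 18, 2215 → Dec 18, 2216: 366 days (Feb 29, 2216 is in that span).
Dec 18, 2216 → Dec 18, 2217: 365 days.
Dec 18, 2217 → Dec 18, 2218: 365 days.
Dec 18, 2218 → Dec 18, 2219: 365 days.
Dec 18, 2219 → Dec 18, 2220: 366 days (Feb 29, 2220 is in that span).
Dec 18, 2220 → Dec 18, 2221: 365 days.
Dec 18, 2221 → Dec 18, 2222: 365 days.
Dec 18, 2222 → Dec 18, 2223: 365 days.
Dec 18, 2223 → Dec 18, 2224: 366 days (Feb 29, 2224 is in that span).
Dec 18, 2224 → Dec 18, 2225: 365 days.
Dec 18, 2225 → Dec 18, 2226: 365 days.
Dec 18, 2226 → Dec 18, 2227: 365 days.
Dec 18, 2227 → Dec 18, 2228: 366 days (Feb 29, 2228 is in that span).
Dec 18, 2228 → Dec 18, 2229: 365 days.
Dec 18, 2229 → Dec 18, 2230: 365 days.
Dec 18, 2230 → Dec 18, 2231: 365 days.
Dec 18, 2231 → Jan 18, 2232: 31 days (December has 31).
Jan 18, 2232 → Feb 16, 2232: 29 days.
Total: 6269 days.

6269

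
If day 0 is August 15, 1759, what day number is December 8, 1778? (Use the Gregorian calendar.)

7055

Aug 15, 1759 → Aug 15, 1760: 366 days (Feb 29, 1760 is in that span).
Aug 15, 1760 → Aug 15, 1761: 365 days.
Aug 15, 1761 → Aug 15, 1762: 365 days.
Aug 15, 1762 → Aug 15, 1763: 365 days.
Aug 15, 1763 → Aug 15, 1764: 366 days (Feb 29, 1764 is in that span).
Aug 15, 1764 → Aug 15, 1765: 365 days.
Aug 15, 1765 → Aug 15, 1766: 365 days.
Aug 15, 1766 → Aug 15, 1767: 365 days.
Aug 15, 1767 → Aug 15, 1768: 366 days (Feb 29, 1768 is in that span).
Aug 15, 1768 → Aug 15, 1769: 365 days.
Aug 15, 1769 → Aug 15, 1770: 365 days.
Aug 15, 1770 → Aug 15, 1771: 365 days.
Aug 15, 1771 → Aug 15, 1772: 366 days (Feb 29, 1772 is in that span).
Aug 15, 1772 → Aug 15, 1773: 365 days.
Aug 15, 1773 → Aug 15, 1774: 365 days.
Aug 15, 1774 → Aug 15, 1775: 365 days.
Aug 15, 1775 → Aug 15, 1776: 366 days (Feb 29, 1776 is in that span).
Aug 15, 1776 → Aug 15, 1777: 365 days.
Aug 15, 1777 → Aug 15, 1778: 365 days.
Aug 15, 1778 → Sep 15, 1778: 31 days (August has 31).
Sep 15, 1778 → Oct 15, 1778: 30 days (September has 30).
Oct 15, 1778 → Nov 15, 1778: 31 days (October has 31).
Nov 15, 1778 → Dec 8, 1778: 23 days.
Total: 7055 days.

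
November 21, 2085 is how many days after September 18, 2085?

Sep 18, 2085 → Oct 18, 2085: 30 days (September has 30).
Oct 18, 2085 → Nov 18, 2085: 31 days (October has 31).
Nov 18, 2085 → Nov 21, 2085: 3 days.
Total: 64 days.

64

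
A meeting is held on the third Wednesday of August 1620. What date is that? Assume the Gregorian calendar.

August 1, 1620 is a Saturday.
The first Wednesday is therefore August 5 (4 days later).
The third Wednesday is 5 + 2×7 = August 19.

August 19, 1620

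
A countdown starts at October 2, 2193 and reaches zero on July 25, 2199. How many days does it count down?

Oct 2, 2193 → Oct 2, 2194: 365 days.
Oct 2, 2194 → Oct 2, 2195: 365 days.
Oct 2, 2195 → Oct 2, 2196: 366 days (Feb 29, 2196 is in that span).
Oct 2, 2196 → Oct 2, 2197: 365 days.
Oct 2, 2197 → Oct 2, 2198: 365 days.
Oct 2, 2198 → Nov 2, 2198: 31 days (October has 31).
Nov 2, 2198 → Dec 2, 2198: 30 days (November has 30).
Dec 2, 2198 → Jan 2, 2199: 31 days (December has 31).
Jan 2, 2199 → Feb 2, 2199: 31 days (January has 31).
Feb 2, 2199 → Mar 2, 2199: 28 days (February has 28).
Mar 2, 2199 → Apr 2, 2199: 31 days (March has 31).
Apr 2, 2199 → May 2, 2199: 30 days (April has 30).
May 2, 2199 → Jun 2, 2199: 31 days (May has 31).
Jun 2, 2199 → Jul 2, 2199: 30 days (June has 30).
Jul 2, 2199 → Jul 25, 2199: 23 days.
Total: 2122 days.

2122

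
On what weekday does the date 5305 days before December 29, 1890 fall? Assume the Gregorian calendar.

Tuesday

Dec 29, 1890 is a Monday.
5305 mod 7 = 6, so 5305 days before a Monday is Monday − 6 = Tuesday.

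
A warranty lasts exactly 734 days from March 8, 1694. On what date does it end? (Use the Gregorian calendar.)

+365 (one year) → Mar 8, 1695 (369 left).
Mar has 31 days: +24 → Apr 1, 1695 (345 left).
Apr has 30 days: +30 → May 1, 1695 (315 left).
May has 31 days: +31 → Jun 1, 1695 (284 left).
Jun has 30 days: +30 → Jul 1, 1695 (254 left).
Jul has 31 days: +31 → Aug 1, 1695 (223 left).
Aug has 31 days: +31 → Sep 1, 1695 (192 left).
Sep has 30 days: +30 → Oct 1, 1695 (162 left).
Oct has 31 days: +31 → Nov 1, 1695 (131 left).
Nov has 30 days: +30 → Dec 1, 1695 (101 left).
Dec has 31 days: +31 → Jan 1, 1696 (70 left).
Jan has 31 days: +31 → Feb 1, 1696 (39 left).
Feb has 29 days: +29 → Mar 1, 1696 (10 left).
+10 → Mar 11, 1696.

March 11, 1696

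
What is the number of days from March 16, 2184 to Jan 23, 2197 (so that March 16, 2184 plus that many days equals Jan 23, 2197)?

Mar 16, 2184 → Mar 16, 2185: 365 days.
Mar 16, 2185 → Mar 16, 2186: 365 days.
Mar 16, 2186 → Mar 16, 2187: 365 days.
Mar 16, 2187 → Mar 16, 2188: 366 days (Feb 29, 2188 is in that span).
Mar 16, 2188 → Mar 16, 2189: 365 days.
Mar 16, 2189 → Mar 16, 2190: 365 days.
Mar 16, 2190 → Mar 16, 2191: 365 days.
Mar 16, 2191 → Mar 16, 2192: 366 days (Feb 29, 2192 is in that span).
Mar 16, 2192 → Mar 16, 2193: 365 days.
Mar 16, 2193 → Mar 16, 2194: 365 days.
Mar 16, 2194 → Mar 16, 2195: 365 days.
Mar 16, 2195 → Mar 16, 2196: 366 days (Feb 29, 2196 is in that span).
Mar 16, 2196 → Apr 16, 2196: 31 days (March has 31).
Apr 16, 2196 → May 16, 2196: 30 days (April has 30).
May 16, 2196 → Jun 16, 2196: 31 days (May has 31).
Jun 16, 2196 → Jul 16, 2196: 30 days (June has 30).
Jul 16, 2196 → Aug 16, 2196: 31 days (July has 31).
Aug 16, 2196 → Sep 16, 2196: 31 days (August has 31).
Sep 16, 2196 → Oct 16, 2196: 30 days (September has 30).
Oct 16, 2196 → Nov 16, 2196: 31 days (October has 31).
Nov 16, 2196 → Dec 16, 2196: 30 days (November has 30).
Dec 16, 2196 → Jan 16, 2197: 31 days (December has 31).
Jan 16, 2197 → Jan 23, 2197: 7 days.
Total: 4696 days.

4696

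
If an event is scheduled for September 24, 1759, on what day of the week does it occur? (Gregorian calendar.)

Doomsday rule: the anchor day for the 1700s is Sunday. For year 59: 59÷12 = 4 r 11, and 11÷4 = 2, so 4+11+2 = 17.
Sunday + 17 ≡ Wednesday — that's 1759's doomsday.
In September the doomsday date is Sep 5.
Sep 24 is 19 days after Sep 5; 19 mod 7 = 5, so Wednesday + 5 = Monday.

Monday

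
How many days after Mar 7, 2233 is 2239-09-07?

Mar 7, 2233 → Mar 7, 2234: 365 days.
Mar 7, 2234 → Mar 7, 2235: 365 days.
Mar 7, 2235 → Mar 7, 2236: 366 days (Feb 29, 2236 is in that span).
Mar 7, 2236 → Mar 7, 2237: 365 days.
Mar 7, 2237 → Mar 7, 2238: 365 days.
Mar 7, 2238 → Mar 7, 2239: 365 days.
Mar 7, 2239 → Apr 7, 2239: 31 days (March has 31).
Apr 7, 2239 → May 7, 2239: 30 days (April has 30).
May 7, 2239 → Jun 7, 2239: 31 days (May has 31).
Jun 7, 2239 → Jul 7, 2239: 30 days (June has 30).
Jul 7, 2239 → Aug 7, 2239: 31 days (July has 31).
Aug 7, 2239 → Sep 7, 2239: 31 days.
Total: 2375 days.

2375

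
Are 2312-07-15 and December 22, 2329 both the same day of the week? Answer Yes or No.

From Jul 15, 2312 to Dec 22, 2329 is 6369 days.
6369 mod 7 = 6, so they are different weekdays.
(Jul 15, 2312 is a Monday; Dec 22, 2329 is a Sunday.)

No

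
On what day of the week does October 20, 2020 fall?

Doomsday rule: the anchor day for the 2000s is Tuesday. For year 20: 20÷12 = 1 r 8, and 8÷4 = 2, so 1+8+2 = 11.
Tuesday + 11 ≡ Saturday — that's 2020's doomsday.
In October the doomsday date is Oct 10.
Oct 20 is 10 days after Oct 10; 10 mod 7 = 3, so Saturday + 3 = Tuesday.

Tuesday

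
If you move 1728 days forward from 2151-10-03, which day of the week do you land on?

Saturday

First find the weekday of Oct 3, 2151. Doomsday rule: the anchor day for the 2100s is Sunday. For year 51: 51÷12 = 4 r 3, and 3÷4 = 0, so 4+3+0 = 7.
Sunday + 7 ≡ Sunday — that's 2151's doomsday.
In October the doomsday date is Oct 10.
Oct 3 is 7 days before Oct 10; 7 mod 7 = 0, so Sunday − 0 = Sunday.
1728 mod 7 = 6, so 1728 days after a Sunday is Sunday + 6 = Saturday.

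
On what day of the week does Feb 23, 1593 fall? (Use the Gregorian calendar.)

Tuesday

Doomsday rule: the anchor day for the 1500s is Wednesday. For year 93: 93÷12 = 7 r 9, and 9÷4 = 2, so 7+9+2 = 18.
Wednesday + 18 ≡ Sunday — that's 1593's doomsday.
In February the doomsday date is Feb 28 (1593 is not a leap year).
Feb 23 is 5 days before Feb 28; 5 mod 7 = 5, so Sunday − 5 = Tuesday.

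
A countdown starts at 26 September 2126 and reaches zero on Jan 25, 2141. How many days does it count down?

5235

Sep 26, 2126 → Sep 26, 2127: 365 days.
Sep 26, 2127 → Sep 26, 2128: 366 days (Feb 29, 2128 is in that span).
Sep 26, 2128 → Sep 26, 2129: 365 days.
Sep 26, 2129 → Sep 26, 2130: 365 days.
Sep 26, 2130 → Sep 26, 2131: 365 days.
Sep 26, 2131 → Sep 26, 2132: 366 days (Feb 29, 2132 is in that span).
Sep 26, 2132 → Sep 26, 2133: 365 days.
Sep 26, 2133 → Sep 26, 2134: 365 days.
Sep 26, 2134 → Sep 26, 2135: 365 days.
Sep 26, 2135 → Sep 26, 2136: 366 days (Feb 29, 2136 is in that span).
Sep 26, 2136 → Sep 26, 2137: 365 days.
Sep 26, 2137 → Sep 26, 2138: 365 days.
Sep 26, 2138 → Sep 26, 2139: 365 days.
Sep 26, 2139 → Sep 26, 2140: 366 days (Feb 29, 2140 is in that span).
Sep 26, 2140 → Oct 26, 2140: 30 days (September has 30).
Oct 26, 2140 → Nov 26, 2140: 31 days (October has 31).
Nov 26, 2140 → Dec 26, 2140: 30 days (November has 30).
Dec 26, 2140 → Jan 25, 2141: 30 days.
Total: 5235 days.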